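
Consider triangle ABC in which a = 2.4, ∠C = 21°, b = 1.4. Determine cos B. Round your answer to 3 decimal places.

By the law of cosines, c² = a² + b² − 2·a·b·cos C = 1.4463, so c ≈ 1.2026.
Law of cosines again: cos B = (c² + a² − b²)/(2·c·a) ≈ 0.90882, so ∠B ≈ 24.66°.

0.909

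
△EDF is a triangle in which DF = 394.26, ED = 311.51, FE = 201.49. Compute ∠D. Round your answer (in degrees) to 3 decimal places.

By the law of cosines, cos D = (ED² + DF² − FE²) / (2·ED·DF) ≈ 0.86260, so ∠D ≈ 30.39°.

∠D ≈ 30.391°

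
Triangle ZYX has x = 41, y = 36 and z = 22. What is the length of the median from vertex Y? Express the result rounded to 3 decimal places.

Median from Y: ½√(2·x² + 2·z² − y²) ≈ 27.541.

m_Y ≈ 27.541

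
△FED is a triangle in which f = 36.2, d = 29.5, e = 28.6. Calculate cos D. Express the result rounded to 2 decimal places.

By the law of cosines, cos D = (f² + e² − d²) / (2·f·e) ≈ 0.60761, so ∠D ≈ 0.9177 rad.

cos D ≈ 0.61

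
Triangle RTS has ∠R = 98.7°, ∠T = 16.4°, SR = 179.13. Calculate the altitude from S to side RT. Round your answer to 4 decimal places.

177.0689

The third angle is ∠S = 180° − ∠R − ∠T = 64.90°.
Law of sines: TS = SR·sin R/sin T ≈ 627.14.
Law of sines: RT = SR·sin S/sin T ≈ 574.53.
Area = ½·SR·TS·sin S ≈ 50866.
The altitude from S has length 2·area/RT ≈ 177.07.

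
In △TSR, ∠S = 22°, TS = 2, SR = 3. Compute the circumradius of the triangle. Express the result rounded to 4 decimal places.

1.8271

By the law of cosines, RT² = TS² + SR² − 2·TS·SR·cos S = 1.8738, so RT ≈ 1.3689.
Area = ½·TS·SR·sin S ≈ 1.1238.
Circumradius = RT/(2 sin S) ≈ 1.8271.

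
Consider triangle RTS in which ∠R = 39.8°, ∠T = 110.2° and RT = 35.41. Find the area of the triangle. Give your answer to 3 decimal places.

area ≈ 753.247

The third angle is ∠S = 180° − ∠R − ∠T = 30.00°.
Law of sines: TS = RT·sin R/sin S ≈ 45.333.
Law of sines: SR = RT·sin T/sin S ≈ 66.464.
Area = ½·RT·TS·sin T ≈ 753.25.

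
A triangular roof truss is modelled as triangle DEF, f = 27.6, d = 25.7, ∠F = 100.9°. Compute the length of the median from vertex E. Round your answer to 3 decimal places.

26.479

Law of sines: sin D = d·sin F/f ≈ 0.91436.
Since f ≥ d, only the acute value applies: ∠D ≈ 66.12°.
Then ∠E = 180° − ∠F − ∠D ≈ 12.98°.
Law of sines gives e = f·sin E/sin F ≈ 6.3155.
Median from E: ½√(2·f² + 2·d² − e²) ≈ 26.479.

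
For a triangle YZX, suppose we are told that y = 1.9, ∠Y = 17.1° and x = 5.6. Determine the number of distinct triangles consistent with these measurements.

x·sin Y = 5.6·sin(17.1°) ≈ 1.647.
Since x sin Y < y < x (1.647 < 1.9 < 5.6), two triangles exist.

2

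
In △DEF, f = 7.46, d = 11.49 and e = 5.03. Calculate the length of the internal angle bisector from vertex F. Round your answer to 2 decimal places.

By the law of cosines, cos F = (d² + e² − f²) / (2·d·e) ≈ 0.87957, so ∠F ≈ 28.41°.
The bisector from F has length 2·d·e·cos(∠F/2)/(d+e) ≈ 6.783.

6.78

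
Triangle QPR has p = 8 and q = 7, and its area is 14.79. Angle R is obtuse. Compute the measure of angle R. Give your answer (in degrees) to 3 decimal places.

∠R ≈ 148.115°

From area = ½·q·p·sin R, we get sin R = 2·area/(q·p) ≈ 0.52821.
Taking the obtuse solution, ∠R ≈ 148.12°.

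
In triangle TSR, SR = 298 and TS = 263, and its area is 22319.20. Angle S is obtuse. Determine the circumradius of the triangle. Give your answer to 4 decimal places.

From area = ½·TS·SR·sin S, we get sin S = 2·area/(TS·SR) ≈ 0.56956.
Taking the obtuse solution, ∠S ≈ 145.28°.
Law of cosines then gives RT ≈ 535.55.
Circumradius = RT/(2 sin S) ≈ 470.15.

470.1456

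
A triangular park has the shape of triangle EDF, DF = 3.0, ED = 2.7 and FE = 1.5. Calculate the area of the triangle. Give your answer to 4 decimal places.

area ≈ 2.0205

Semiperimeter s = (3 + 1.5 + 2.7)/2 = 3.6.
Heron's formula: area = √(3.6·0.6·2.1·0.9) ≈ 2.0205.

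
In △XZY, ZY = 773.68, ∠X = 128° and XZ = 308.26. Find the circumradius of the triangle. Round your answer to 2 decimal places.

R ≈ 490.91

Law of sines: sin Y = XZ·sin X/ZY ≈ 0.31397.
Since ZY ≥ XZ, only the acute value applies: ∠Y ≈ 18.30°.
Then ∠Z = 180° − ∠X − ∠Y ≈ 33.70°.
Law of sines gives YX = ZY·sin Z/sin X ≈ 544.77.
Circumradius = ZY/(2 sin X) ≈ 490.91.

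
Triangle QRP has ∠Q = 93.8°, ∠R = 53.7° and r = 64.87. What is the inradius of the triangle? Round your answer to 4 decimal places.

14.8559

The third angle is ∠P = 180° − ∠Q − ∠R = 32.50°.
Law of sines: q = r·sin Q/sin R ≈ 80.314.
Law of sines: p = r·sin P/sin R ≈ 43.248.
Area = ½·r·q·sin P ≈ 1399.7.
Semiperimeter s = (80.314+64.87+43.248)/2 = 94.216.
Inradius = area/s = 1399.7/94.216 ≈ 14.856.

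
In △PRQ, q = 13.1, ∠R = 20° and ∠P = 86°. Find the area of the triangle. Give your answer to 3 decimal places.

30.455

The third angle is ∠Q = 180° − ∠P − ∠R = 74.00°.
Law of sines: p = q·sin P/sin Q ≈ 13.595.
Law of sines: r = q·sin R/sin Q ≈ 4.661.
Area = ½·q·p·sin R ≈ 30.455.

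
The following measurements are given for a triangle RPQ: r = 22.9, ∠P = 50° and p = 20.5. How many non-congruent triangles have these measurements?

r·sin P = 22.9·sin(50°) ≈ 17.54.
Since r sin P < p < r (17.54 < 20.5 < 22.9), two triangles exist.

2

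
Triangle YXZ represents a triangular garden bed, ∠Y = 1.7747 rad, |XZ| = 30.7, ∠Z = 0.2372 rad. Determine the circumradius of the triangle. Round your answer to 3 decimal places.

15.675

The third angle is ∠X = π − ∠Z − ∠Y = 1.1297 rad.
Law of sines: |ZY| = |XZ|·sin X/sin Y ≈ 28.349.
Law of sines: |YX| = |XZ|·sin Z/sin Y ≈ 7.3666.
Circumradius = |XZ|/(2 sin Y) ≈ 15.675.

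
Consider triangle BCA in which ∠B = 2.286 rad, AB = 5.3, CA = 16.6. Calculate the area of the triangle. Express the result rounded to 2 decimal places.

25.28

Law of sines: sin C = AB·sin B/CA ≈ 0.24104.
Since CA ≥ AB, only the acute value applies: ∠C ≈ 0.243 rad.
Then ∠A = π − ∠B − ∠C ≈ 0.612 rad.
Law of sines gives BC = CA·sin A/sin B ≈ 12.635.
Area = ½·CA·AB·sin A ≈ 25.278.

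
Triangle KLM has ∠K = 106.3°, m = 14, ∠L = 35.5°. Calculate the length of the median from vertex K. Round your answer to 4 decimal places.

The third angle is ∠M = 180° − ∠K − ∠L = 38.20°.
Law of sines: k = m·sin K/sin M ≈ 21.729.
Law of sines: l = m·sin L/sin M ≈ 13.146.
Median from K: ½√(2·l² + 2·m² − k²) ≈ 8.1473.

8.1473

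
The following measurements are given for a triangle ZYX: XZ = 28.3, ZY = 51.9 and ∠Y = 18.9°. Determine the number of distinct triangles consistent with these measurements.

ZY·sin Y = 51.9·sin(18.9°) ≈ 16.81.
Since ZY sin Y < XZ < ZY (16.81 < 28.3 < 51.9), two triangles exist.

2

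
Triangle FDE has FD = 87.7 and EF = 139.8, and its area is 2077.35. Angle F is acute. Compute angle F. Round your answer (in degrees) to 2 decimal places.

From area = ½·EF·FD·sin F, we get sin F = 2·area/(EF·FD) ≈ 0.33887.
Taking the acute solution, ∠F ≈ 19.81°.

19.81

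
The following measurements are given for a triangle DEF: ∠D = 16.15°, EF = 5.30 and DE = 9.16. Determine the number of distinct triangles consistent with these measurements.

2

DE·sin D = 9.16·sin(16.15°) ≈ 2.548.
Since DE sin D < EF < DE (2.548 < 5.30 < 9.16), two triangles exist.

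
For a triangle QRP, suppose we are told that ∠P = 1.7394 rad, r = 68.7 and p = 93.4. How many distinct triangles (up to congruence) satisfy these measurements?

r·sin P = 68.7·sin(1.7394 rad) ≈ 67.73.
Since ∠P is not acute, a triangle exists only if p > r; here p > r, so there is exactly one triangle.

1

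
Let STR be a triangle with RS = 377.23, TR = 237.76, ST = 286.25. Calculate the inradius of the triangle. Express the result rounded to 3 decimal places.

r ≈ 75.487

Semiperimeter s = (237.76 + 377.23 + 286.25)/2 = 450.62.
Heron's formula: area = √(450.62·212.86·73.39·164.37) ≈ 34016.
Inradius = area/s = 34016/450.62 ≈ 75.487.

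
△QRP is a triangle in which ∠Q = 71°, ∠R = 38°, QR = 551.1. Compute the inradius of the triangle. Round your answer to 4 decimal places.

127.9795

The third angle is ∠P = 180° − ∠Q − ∠R = 71.00°.
Law of sines: RP = QR·sin Q/sin P ≈ 551.1.
Law of sines: PQ = QR·sin R/sin P ≈ 358.84.
Area = ½·QR·RP·sin R ≈ 93492.
Semiperimeter s = (551.1+358.84+551.1)/2 = 730.52.
Inradius = area/s = 93492/730.52 ≈ 127.98.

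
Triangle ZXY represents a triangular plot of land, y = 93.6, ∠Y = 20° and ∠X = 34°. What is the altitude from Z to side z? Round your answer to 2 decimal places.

The third angle is ∠Z = 180° − ∠X − ∠Y = 126.00°.
Law of sines: z = y·sin Z/sin Y ≈ 221.4.
Law of sines: x = y·sin X/sin Y ≈ 153.03.
Area = ½·y·z·sin X ≈ 5794.1.
The altitude from Z has length 2·area/z ≈ 52.34.

52.34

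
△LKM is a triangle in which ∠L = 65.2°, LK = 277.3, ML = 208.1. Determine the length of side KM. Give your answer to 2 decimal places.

By the law of cosines, KM² = ML² + LK² − 2·ML·LK·cos L = 71791, so KM ≈ 267.94.

267.94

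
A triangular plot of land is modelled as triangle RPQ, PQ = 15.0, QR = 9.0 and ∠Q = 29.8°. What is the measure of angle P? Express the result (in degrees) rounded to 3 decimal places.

∠P ≈ 31.885°

By the law of cosines, RP² = PQ² + QR² − 2·PQ·QR·cos Q = 71.703, so RP ≈ 8.4678.
Law of cosines again: cos P = (RP² + PQ² − QR²)/(2·RP·PQ) ≈ 0.84911, so ∠P ≈ 31.88°.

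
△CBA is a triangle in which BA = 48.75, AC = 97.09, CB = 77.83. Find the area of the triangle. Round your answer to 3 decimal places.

Semiperimeter s = (48.75 + 97.09 + 77.83)/2 = 111.84.
Heron's formula: area = √(111.84·63.085·14.745·34.005) ≈ 1880.8.

area ≈ 1880.813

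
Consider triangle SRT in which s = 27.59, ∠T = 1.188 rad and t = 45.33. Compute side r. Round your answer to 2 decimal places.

47.72

Law of sines: sin S = s·sin T/t ≈ 0.56460.
Since t ≥ s, only the acute value applies: ∠S ≈ 0.600 rad.
Then ∠R = π − ∠T − ∠S ≈ 1.354 rad.
Law of sines gives r = t·sin R/sin T ≈ 47.719.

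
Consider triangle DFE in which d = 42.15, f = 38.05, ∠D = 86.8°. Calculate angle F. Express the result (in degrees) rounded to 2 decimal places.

Law of sines: sin F = f·sin D/d ≈ 0.90132.
Since d ≥ f, only the acute value applies: ∠F ≈ 64.33°.
Then ∠E = 180° − ∠D − ∠F ≈ 28.87°.

64.33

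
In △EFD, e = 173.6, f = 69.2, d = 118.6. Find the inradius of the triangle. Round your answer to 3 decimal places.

16.494

Semiperimeter s = (173.6 + 69.2 + 118.6)/2 = 180.7.
Heron's formula: area = √(180.7·7.1·111.5·62.1) ≈ 2980.5.
Inradius = area/s = 2980.5/180.7 ≈ 16.494.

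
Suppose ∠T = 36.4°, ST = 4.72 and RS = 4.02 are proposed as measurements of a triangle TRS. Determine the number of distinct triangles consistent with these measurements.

2

ST·sin T = 4.72·sin(36.4°) ≈ 2.801.
Since ST sin T < RS < ST (2.801 < 4.02 < 4.72), two triangles exist.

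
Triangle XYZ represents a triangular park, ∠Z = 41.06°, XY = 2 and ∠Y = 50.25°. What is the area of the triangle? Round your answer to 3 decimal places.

area ≈ 2.340

The third angle is ∠X = 180° − ∠Y − ∠Z = 88.69°.
Law of sines: YZ = XY·sin X/sin Z ≈ 3.044.
Law of sines: ZX = XY·sin Y/sin Z ≈ 2.341.
Area = ½·XY·YZ·sin Y ≈ 2.3404.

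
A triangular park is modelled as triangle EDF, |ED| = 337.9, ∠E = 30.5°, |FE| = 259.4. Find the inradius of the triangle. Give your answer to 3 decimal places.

By the law of cosines, |DF|² = |FE|² + |ED|² − 2·|FE|·|ED|·cos E = 30419, so |DF| ≈ 174.41.
Area = ½·|FE|·|ED|·sin E ≈ 22243.
Semiperimeter s = (174.41+259.4+337.9)/2 = 385.86.
Inradius = area/s = 22243/385.86 ≈ 57.646.

57.646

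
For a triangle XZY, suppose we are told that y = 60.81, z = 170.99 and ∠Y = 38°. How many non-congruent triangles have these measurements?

z·sin Y = 170.99·sin(38°) ≈ 105.3.
Since y = 60.81 < 105.3 = z sin Y, no triangle exists.

0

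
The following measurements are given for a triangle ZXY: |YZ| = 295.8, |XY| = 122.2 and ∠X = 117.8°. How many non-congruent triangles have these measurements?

|XY|·sin X = 122.2·sin(117.8°) ≈ 108.1.
Since ∠X is not acute, a triangle exists only if |YZ| > |XY|; here |YZ| > |XY|, so there is exactly one triangle.

1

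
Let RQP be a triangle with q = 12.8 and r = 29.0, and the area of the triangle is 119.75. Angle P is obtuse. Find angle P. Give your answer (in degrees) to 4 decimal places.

139.8190

From area = ½·r·q·sin P, we get sin P = 2·area/(r·q) ≈ 0.64520.
Taking the obtuse solution, ∠P ≈ 139.82°.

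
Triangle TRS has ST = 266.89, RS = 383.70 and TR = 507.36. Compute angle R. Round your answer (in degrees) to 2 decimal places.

By the law of cosines, cos R = (TR² + RS² − ST²) / (2·TR·RS) ≈ 0.85633, so ∠R ≈ 31.09°.

31.09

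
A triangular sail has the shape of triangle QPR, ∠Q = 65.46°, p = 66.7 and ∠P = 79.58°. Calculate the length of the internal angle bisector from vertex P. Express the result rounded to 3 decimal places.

The third angle is ∠R = 180° − ∠Q − ∠P = 34.96°.
Law of sines: q = p·sin Q/sin P ≈ 61.692.
Law of sines: r = p·sin R/sin P ≈ 38.86.
The bisector from P has length 2·r·q·cos(∠P/2)/(r+q) ≈ 36.64.

36.640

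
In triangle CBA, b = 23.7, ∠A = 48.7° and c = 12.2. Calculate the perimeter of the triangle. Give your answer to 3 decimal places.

By the law of cosines, a² = c² + b² − 2·c·b·cos A = 328.86, so a ≈ 18.135.
Semiperimeter s = (12.2+23.7+18.135)/2 = 27.017.
Perimeter = 12.2 + 23.7 + 18.135 = 54.035.

perimeter ≈ 54.035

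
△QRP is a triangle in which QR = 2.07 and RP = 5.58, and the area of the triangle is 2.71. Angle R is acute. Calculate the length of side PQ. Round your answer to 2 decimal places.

From area = ½·QR·RP·sin R, we get sin R = 2·area/(QR·RP) ≈ 0.46924.
Taking the acute solution, ∠R ≈ 27.98°.
Law of cosines then gives PQ ≈ 3.8757.

3.88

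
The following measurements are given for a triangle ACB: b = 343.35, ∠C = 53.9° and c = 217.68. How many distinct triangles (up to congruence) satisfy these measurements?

b·sin C = 343.35·sin(53.9°) ≈ 277.4.
Since c = 217.68 < 277.4 = b sin C, no triangle exists.

0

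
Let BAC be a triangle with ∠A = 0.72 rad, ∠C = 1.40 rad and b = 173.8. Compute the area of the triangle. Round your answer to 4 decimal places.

The third angle is ∠B = π − ∠A − ∠C = 1.022 rad.
Law of sines: a = b·sin A/sin B ≈ 134.36.
Law of sines: c = b·sin C/sin B ≈ 200.8.
Area = ½·b·a·sin C ≈ 11506.

area ≈ 11505.9940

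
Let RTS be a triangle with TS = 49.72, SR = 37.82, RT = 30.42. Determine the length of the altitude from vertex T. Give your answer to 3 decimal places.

h_T ≈ 30.381

Semiperimeter s = (49.72 + 37.82 + 30.42)/2 = 58.98.
Heron's formula: area = √(58.98·9.26·21.16·28.56) ≈ 574.51.
The altitude from T has length 2·area/SR ≈ 30.381.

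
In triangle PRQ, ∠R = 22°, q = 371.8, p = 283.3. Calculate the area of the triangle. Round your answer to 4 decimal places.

area ≈ 19728.8323

Area = ½·q·p·sin R ≈ 19729.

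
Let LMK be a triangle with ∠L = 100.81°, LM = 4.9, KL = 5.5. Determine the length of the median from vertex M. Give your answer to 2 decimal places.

By the law of cosines, MK² = KL² + LM² − 2·KL·LM·cos L = 64.369, so MK ≈ 8.023.
Median from M: ½√(2·LM² + 2·MK² − KL²) ≈ 6.052.

m_M ≈ 6.05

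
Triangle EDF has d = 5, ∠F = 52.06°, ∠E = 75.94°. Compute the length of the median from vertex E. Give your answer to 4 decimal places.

The third angle is ∠D = 180° − ∠F − ∠E = 52.00°.
Law of sines: e = d·sin E/sin D ≈ 6.155.
Law of sines: f = d·sin F/sin D ≈ 5.0041.
Median from E: ½√(2·d² + 2·f² − e²) ≈ 3.9433.

m_E ≈ 3.9433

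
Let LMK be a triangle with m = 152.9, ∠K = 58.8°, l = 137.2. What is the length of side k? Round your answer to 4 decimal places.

By the law of cosines, k² = l² + m² − 2·l·m·cos K = 20468, so k ≈ 143.07.

143.0665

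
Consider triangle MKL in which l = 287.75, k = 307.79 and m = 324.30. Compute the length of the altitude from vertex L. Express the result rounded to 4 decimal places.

280.9337

Semiperimeter s = (324.3 + 307.79 + 287.75)/2 = 459.92.
Heron's formula: area = √(459.92·135.62·152.13·172.17) ≈ 40419.
The altitude from L has length 2·area/l ≈ 280.93.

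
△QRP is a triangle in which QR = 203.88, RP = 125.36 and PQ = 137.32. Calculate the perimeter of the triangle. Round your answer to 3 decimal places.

Perimeter = 125.36 + 137.32 + 203.88 = 466.56.

perimeter ≈ 466.560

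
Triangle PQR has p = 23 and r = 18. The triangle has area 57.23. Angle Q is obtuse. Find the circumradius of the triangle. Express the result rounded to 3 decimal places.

From area = ½·r·p·sin Q, we get sin Q = 2·area/(r·p) ≈ 0.27647.
Taking the obtuse solution, ∠Q ≈ 163.95°.
Law of cosines then gives q ≈ 40.605.
Circumradius = q/(2 sin Q) ≈ 73.433.

73.433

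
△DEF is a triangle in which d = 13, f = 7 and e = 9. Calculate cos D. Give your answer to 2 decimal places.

cos D ≈ -0.31

By the law of cosines, cos D = (e² + f² − d²) / (2·e·f) ≈ -0.30952, so ∠D ≈ 108.03°.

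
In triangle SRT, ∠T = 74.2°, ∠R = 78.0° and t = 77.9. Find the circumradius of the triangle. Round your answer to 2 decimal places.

The third angle is ∠S = 180° − ∠R − ∠T = 27.80°.
Law of sines: s = t·sin S/sin T ≈ 37.758.
Law of sines: r = t·sin R/sin T ≈ 79.19.
Circumradius = t/(2 sin T) ≈ 40.479.

40.48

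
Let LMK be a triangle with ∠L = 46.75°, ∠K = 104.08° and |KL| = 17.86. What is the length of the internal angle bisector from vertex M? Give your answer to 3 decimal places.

The third angle is ∠M = 180° − ∠K − ∠L = 29.17°.
Law of sines: |MK| = |KL|·sin L/sin M ≈ 26.69.
Law of sines: |LM| = |KL|·sin K/sin M ≈ 35.542.
The bisector from M has length 2·|LM|·|MK|·cos(∠M/2)/(|LM|+|MK|) ≈ 29.504.

t_M ≈ 29.504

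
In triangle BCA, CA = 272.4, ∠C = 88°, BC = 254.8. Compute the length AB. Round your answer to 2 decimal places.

366.44

By the law of cosines, AB² = BC² + CA² − 2·BC·CA·cos C = 1.3428e+05, so AB ≈ 366.44.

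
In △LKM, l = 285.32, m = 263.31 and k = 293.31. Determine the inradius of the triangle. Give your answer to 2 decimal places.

r ≈ 80.53

Semiperimeter s = (285.32 + 293.31 + 263.31)/2 = 420.97.
Heron's formula: area = √(420.97·135.65·127.66·157.66) ≈ 33902.
Inradius = area/s = 33902/420.97 ≈ 80.533.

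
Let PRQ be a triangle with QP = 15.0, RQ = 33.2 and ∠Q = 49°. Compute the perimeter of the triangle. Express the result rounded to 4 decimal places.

74.1578

By the law of cosines, PR² = RQ² + QP² − 2·RQ·QP·cos Q = 673.81, so PR ≈ 25.958.
Semiperimeter s = (33.2+15+25.958)/2 = 37.079.
Perimeter = 33.2 + 15 + 25.958 = 74.158.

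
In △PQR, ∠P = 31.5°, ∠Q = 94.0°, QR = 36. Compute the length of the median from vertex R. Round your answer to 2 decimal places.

The third angle is ∠R = 180° − ∠P − ∠Q = 54.50°.
Law of sines: RP = QR·sin Q/sin P ≈ 68.732.
Law of sines: PQ = QR·sin R/sin P ≈ 56.092.
Median from R: ½√(2·QR² + 2·RP² − PQ²) ≈ 47.153.

47.15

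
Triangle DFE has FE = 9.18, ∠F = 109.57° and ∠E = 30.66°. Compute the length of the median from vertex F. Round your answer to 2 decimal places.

m_F ≈ 4.82

The third angle is ∠D = 180° − ∠F − ∠E = 39.77°.
Law of sines: ED = FE·sin F/sin D ≈ 13.521.
Law of sines: DF = FE·sin E/sin D ≈ 7.3178.
Median from F: ½√(2·DF² + 2·FE² − ED²) ≈ 4.8171.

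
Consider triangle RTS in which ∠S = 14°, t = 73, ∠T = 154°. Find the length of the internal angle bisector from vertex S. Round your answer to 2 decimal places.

The third angle is ∠R = 180° − ∠T − ∠S = 12.00°.
Law of sines: r = t·sin R/sin T ≈ 34.623.
Law of sines: s = t·sin S/sin T ≈ 40.286.
The bisector from S has length 2·r·t·cos(∠S/2)/(r+t) ≈ 46.619.

t_S ≈ 46.62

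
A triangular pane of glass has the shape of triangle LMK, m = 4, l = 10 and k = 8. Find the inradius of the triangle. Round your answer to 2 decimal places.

1.38

Semiperimeter s = (10 + 4 + 8)/2 = 11.
Heron's formula: area = √(11·1·7·3) ≈ 15.199.
Inradius = area/s = 15.199/11 ≈ 1.3817.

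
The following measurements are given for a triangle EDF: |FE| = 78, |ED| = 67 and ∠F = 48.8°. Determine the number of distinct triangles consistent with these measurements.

2

|FE|·sin F = 78·sin(48.8°) ≈ 58.69.
Since |FE| sin F < |ED| < |FE| (58.69 < 67 < 78), two triangles exist.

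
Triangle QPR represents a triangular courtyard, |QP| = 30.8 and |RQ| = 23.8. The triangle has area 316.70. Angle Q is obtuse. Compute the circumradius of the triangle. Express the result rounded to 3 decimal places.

27.467

From area = ½·|RQ|·|QP|·sin Q, we get sin Q = 2·area/(|RQ|·|QP|) ≈ 0.86407.
Taking the obtuse solution, ∠Q ≈ 120.22°.
Law of cosines then gives |PR| ≈ 47.466.
Circumradius = |PR|/(2 sin Q) ≈ 27.467.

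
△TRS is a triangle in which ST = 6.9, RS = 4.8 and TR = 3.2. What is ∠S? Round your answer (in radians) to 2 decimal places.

0.42

By the law of cosines, cos S = (RS² + ST² − TR²) / (2·RS·ST) ≈ 0.91199, so ∠S ≈ 0.423 rad.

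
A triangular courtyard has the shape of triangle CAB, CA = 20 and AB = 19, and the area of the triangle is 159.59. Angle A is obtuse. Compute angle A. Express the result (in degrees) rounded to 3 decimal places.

From area = ½·CA·AB·sin A, we get sin A = 2·area/(CA·AB) ≈ 0.83995.
Taking the obtuse solution, ∠A ≈ 122.87°.

∠A ≈ 122.865°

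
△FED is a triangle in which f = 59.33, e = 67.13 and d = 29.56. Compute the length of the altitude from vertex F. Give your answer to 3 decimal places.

Semiperimeter s = (59.33 + 67.13 + 29.56)/2 = 78.01.
Heron's formula: area = √(78.01·18.68·10.88·48.45) ≈ 876.45.
The altitude from F has length 2·area/f ≈ 29.545.

h_F ≈ 29.545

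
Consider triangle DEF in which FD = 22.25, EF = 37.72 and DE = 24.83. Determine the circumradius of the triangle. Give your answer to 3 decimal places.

By the law of cosines, cos D = (FD² + DE² − EF²) / (2·FD·DE) ≈ -0.28165, so ∠D ≈ 106.36°.
Circumradius = EF/(2 sin D) ≈ 19.656.

R ≈ 19.656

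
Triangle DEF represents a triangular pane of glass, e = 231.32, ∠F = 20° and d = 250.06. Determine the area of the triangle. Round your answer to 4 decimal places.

Area = ½·d·e·sin F ≈ 9891.9.

area ≈ 9891.8859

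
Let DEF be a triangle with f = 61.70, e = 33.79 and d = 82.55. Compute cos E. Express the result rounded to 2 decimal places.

By the law of cosines, cos E = (f² + d² − e²) / (2·f·d) ≈ 0.93059, so ∠E ≈ 21.47°.

0.93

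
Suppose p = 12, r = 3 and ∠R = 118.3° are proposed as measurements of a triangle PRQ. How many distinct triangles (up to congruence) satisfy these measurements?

p·sin R = 12·sin(118.3°) ≈ 10.57.
Since ∠R is not acute, a triangle exists only if r > p; here r ≤ p, so there is no triangle.

0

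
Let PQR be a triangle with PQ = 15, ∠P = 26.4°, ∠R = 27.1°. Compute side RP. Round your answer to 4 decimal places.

26.4691

The third angle is ∠Q = 180° − ∠R − ∠P = 126.50°.
Law of sines: RP = PQ·sin Q/sin R ≈ 26.469.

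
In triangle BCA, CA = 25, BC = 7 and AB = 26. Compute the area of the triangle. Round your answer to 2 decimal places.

Semiperimeter s = (25 + 26 + 7)/2 = 29.
Heron's formula: area = √(29·4·3·22) ≈ 87.499.

87.50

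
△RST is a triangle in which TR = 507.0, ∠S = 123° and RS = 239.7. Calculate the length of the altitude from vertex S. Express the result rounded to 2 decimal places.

h_S ≈ 132.79

Law of sines: sin T = RS·sin S/TR ≈ 0.39651.
Since TR ≥ RS, only the acute value applies: ∠T ≈ 23.36°.
Then ∠R = 180° − ∠S − ∠T ≈ 33.64°.
Law of sines gives ST = TR·sin R/sin S ≈ 334.89.
Area = ½·TR·RS·sin R ≈ 33662.
The altitude from S has length 2·area/TR ≈ 132.79.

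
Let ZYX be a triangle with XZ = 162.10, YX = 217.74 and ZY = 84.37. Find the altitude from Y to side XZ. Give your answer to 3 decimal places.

Semiperimeter s = (217.74 + 162.1 + 84.37)/2 = 232.11.
Heron's formula: area = √(232.11·14.365·70.005·147.74) ≈ 5872.2.
The altitude from Y has length 2·area/XZ ≈ 72.452.

h_Y ≈ 72.452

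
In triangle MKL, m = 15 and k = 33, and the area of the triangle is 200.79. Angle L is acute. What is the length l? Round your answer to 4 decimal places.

27.1142

From area = ½·m·k·sin L, we get sin L = 2·area/(m·k) ≈ 0.81127.
Taking the acute solution, ∠L ≈ 54.22°.
Law of cosines then gives l ≈ 27.114.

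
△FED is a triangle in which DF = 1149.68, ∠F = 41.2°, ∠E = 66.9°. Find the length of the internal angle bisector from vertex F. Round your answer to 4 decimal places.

The third angle is ∠D = 180° − ∠F − ∠E = 71.90°.
Law of sines: ED = DF·sin F/sin E ≈ 823.29.
Law of sines: FE = DF·sin D/sin E ≈ 1188.
The bisector from F has length 2·DF·FE·cos(∠F/2)/(DF+FE) ≈ 1093.8.

1093.8300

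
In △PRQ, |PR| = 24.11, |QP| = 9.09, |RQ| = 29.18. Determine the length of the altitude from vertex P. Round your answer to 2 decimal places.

Semiperimeter s = (29.18 + 9.09 + 24.11)/2 = 31.19.
Heron's formula: area = √(31.19·2.01·22.1·7.08) ≈ 99.042.
The altitude from P has length 2·area/|RQ| ≈ 6.7883.

6.79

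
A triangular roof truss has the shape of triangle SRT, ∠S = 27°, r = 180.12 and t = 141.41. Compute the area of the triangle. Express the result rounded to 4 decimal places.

Area = ½·r·t·sin S ≈ 5781.7.

area ≈ 5781.7436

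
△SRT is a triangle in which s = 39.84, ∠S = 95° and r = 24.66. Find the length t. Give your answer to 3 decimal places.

Law of sines: sin R = r·sin S/s ≈ 0.61662.
Since s ≥ r, only the acute value applies: ∠R ≈ 38.07°.
Then ∠T = 180° − ∠S − ∠R ≈ 46.93°.
Law of sines gives t = s·sin T/sin S ≈ 29.215.

29.215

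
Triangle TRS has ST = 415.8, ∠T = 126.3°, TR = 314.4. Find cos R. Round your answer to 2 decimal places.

By the law of cosines, RS² = ST² + TR² − 2·ST·TR·cos T = 4.2652e+05, so RS ≈ 653.09.
Law of cosines again: cos R = (TR² + RS² − ST²)/(2·TR·RS) ≈ 0.85832, so ∠R ≈ 30.87°.

cos R ≈ 0.86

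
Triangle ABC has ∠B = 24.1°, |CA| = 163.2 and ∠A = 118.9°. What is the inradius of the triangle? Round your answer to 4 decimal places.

r ≈ 45.6005

The third angle is ∠C = 180° − ∠A − ∠B = 37.00°.
Law of sines: |BC| = |CA|·sin A/sin B ≈ 349.9.
Law of sines: |AB| = |CA|·sin C/sin B ≈ 240.53.
Area = ½·|CA|·|BC|·sin C ≈ 17183.
Semiperimeter s = (349.9+163.2+240.53)/2 = 376.82.
Inradius = area/s = 17183/376.82 ≈ 45.601.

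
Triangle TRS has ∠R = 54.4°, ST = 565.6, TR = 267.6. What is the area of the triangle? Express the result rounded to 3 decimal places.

73745.114

Law of sines: sin S = TR·sin R/ST ≈ 0.38470.
Since ST ≥ TR, only the acute value applies: ∠S ≈ 22.63°.
Then ∠T = 180° − ∠R − ∠S ≈ 102.97°.
Law of sines gives RS = ST·sin T/sin R ≈ 677.85.
Area = ½·ST·TR·sin T ≈ 73745.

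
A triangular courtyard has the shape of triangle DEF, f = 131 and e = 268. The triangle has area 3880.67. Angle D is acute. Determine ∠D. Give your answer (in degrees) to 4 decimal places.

∠D ≈ 12.7719°

From area = ½·e·f·sin D, we get sin D = 2·area/(e·f) ≈ 0.22107.
Taking the acute solution, ∠D ≈ 12.77°.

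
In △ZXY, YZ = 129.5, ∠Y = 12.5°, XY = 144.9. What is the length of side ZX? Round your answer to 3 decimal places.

33.567

By the law of cosines, ZX² = XY² + YZ² − 2·XY·YZ·cos Y = 1126.7, so ZX ≈ 33.567.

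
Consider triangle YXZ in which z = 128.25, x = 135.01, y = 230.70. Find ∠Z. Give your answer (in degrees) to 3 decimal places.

By the law of cosines, cos Z = (y² + x² − z²) / (2·y·x) ≈ 0.88295, so ∠Z ≈ 28.00°.

∠Z ≈ 28.000°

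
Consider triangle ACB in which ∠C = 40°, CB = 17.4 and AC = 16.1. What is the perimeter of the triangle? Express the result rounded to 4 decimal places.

45.0226

By the law of cosines, BA² = AC² + CB² − 2·AC·CB·cos C = 132.77, so BA ≈ 11.523.
Semiperimeter s = (17.4+11.523+16.1)/2 = 22.511.
Perimeter = 17.4 + 11.523 + 16.1 = 45.023.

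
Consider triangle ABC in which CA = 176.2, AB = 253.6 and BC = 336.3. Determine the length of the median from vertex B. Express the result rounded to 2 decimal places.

Median from B: ½√(2·AB² + 2·BC² − CA²) ≈ 284.51.

m_B ≈ 284.51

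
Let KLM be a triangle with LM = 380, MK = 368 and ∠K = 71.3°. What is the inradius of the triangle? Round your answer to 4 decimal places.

Law of sines: sin L = MK·sin K/LM ≈ 0.91730.
Since LM ≥ MK, only the acute value applies: ∠L ≈ 66.53°.
Then ∠M = 180° − ∠K − ∠L ≈ 42.17°.
Law of sines gives KL = LM·sin M/sin K ≈ 269.3.
Area = ½·LM·MK·sin M ≈ 46936.
Semiperimeter s = (380+368+269.3)/2 = 508.65.
Inradius = area/s = 46936/508.65 ≈ 92.275.

92.2749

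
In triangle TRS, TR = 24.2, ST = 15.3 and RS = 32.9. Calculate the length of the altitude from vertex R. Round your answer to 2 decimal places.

Semiperimeter s = (32.9 + 15.3 + 24.2)/2 = 36.2.
Heron's formula: area = √(36.2·3.3·20.9·12) ≈ 173.09.
The altitude from R has length 2·area/ST ≈ 22.626.

22.63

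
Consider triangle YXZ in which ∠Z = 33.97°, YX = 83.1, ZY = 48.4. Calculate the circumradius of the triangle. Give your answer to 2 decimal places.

Law of sines: sin X = ZY·sin Z/YX ≈ 0.32544.
Since YX ≥ ZY, only the acute value applies: ∠X ≈ 18.99°.
Then ∠Y = 180° − ∠Z − ∠X ≈ 127.04°.
Law of sines gives XZ = YX·sin Y/sin Z ≈ 118.72.
Circumradius = YX/(2 sin Z) ≈ 74.361.

R ≈ 74.36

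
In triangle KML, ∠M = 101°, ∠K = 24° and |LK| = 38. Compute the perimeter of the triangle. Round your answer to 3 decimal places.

85.456

The third angle is ∠L = 180° − ∠K − ∠M = 55.00°.
Law of sines: |ML| = |LK|·sin K/sin M ≈ 15.745.
Law of sines: |KM| = |LK|·sin L/sin M ≈ 31.71.
Semiperimeter s = (15.745+38+31.71)/2 = 42.728.
Perimeter = 15.745 + 38 + 31.71 = 85.456.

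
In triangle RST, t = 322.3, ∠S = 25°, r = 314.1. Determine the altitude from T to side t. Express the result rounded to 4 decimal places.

By the law of cosines, s² = t² + r² − 2·t·r·cos S = 19037, so s ≈ 137.97.
Area = ½·t·r·sin S ≈ 21392.
The altitude from T has length 2·area/t ≈ 132.74.

132.7444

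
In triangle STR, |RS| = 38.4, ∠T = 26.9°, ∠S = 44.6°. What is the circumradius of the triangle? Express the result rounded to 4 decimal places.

The third angle is ∠R = 180° − ∠S − ∠T = 108.50°.
Law of sines: |TR| = |RS|·sin S/sin T ≈ 59.595.
Law of sines: |ST| = |RS|·sin R/sin T ≈ 80.488.
Circumradius = |RS|/(2 sin T) ≈ 42.437.

42.4371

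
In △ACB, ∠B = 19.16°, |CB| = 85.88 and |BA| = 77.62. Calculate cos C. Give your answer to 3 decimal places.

By the law of cosines, |AC|² = |CB|² + |BA|² − 2·|CB|·|BA|·cos B = 806.74, so |AC| ≈ 28.403.
Law of cosines again: cos C = (|AC|² + |CB|² − |BA|²)/(2·|AC|·|CB|) ≈ 0.44219, so ∠C ≈ 63.76°.

0.442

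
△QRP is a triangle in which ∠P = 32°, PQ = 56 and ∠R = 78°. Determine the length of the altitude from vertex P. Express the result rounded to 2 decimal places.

h_P ≈ 52.62

The third angle is ∠Q = 180° − ∠R − ∠P = 70.00°.
Law of sines: RP = PQ·sin Q/sin R ≈ 53.798.
Law of sines: QR = PQ·sin P/sin R ≈ 30.338.
Area = ½·PQ·RP·sin P ≈ 798.25.
The altitude from P has length 2·area/QR ≈ 52.623.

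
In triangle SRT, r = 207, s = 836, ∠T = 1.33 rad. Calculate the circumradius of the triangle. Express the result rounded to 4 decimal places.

418.0185

By the law of cosines, t² = s² + r² − 2·s·r·cos T = 6.5921e+05, so t ≈ 811.92.
Area = ½·s·r·sin T ≈ 84030.
Circumradius = t/(2 sin T) ≈ 418.02.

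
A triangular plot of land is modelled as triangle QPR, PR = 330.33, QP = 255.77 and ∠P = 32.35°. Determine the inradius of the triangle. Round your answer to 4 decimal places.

r ≈ 59.1443

By the law of cosines, RQ² = QP² + PR² − 2·QP·PR·cos P = 31785, so RQ ≈ 178.28.
Area = ½·QP·PR·sin P ≈ 22604.
Semiperimeter s = (330.33+178.28+255.77)/2 = 382.19.
Inradius = area/s = 22604/382.19 ≈ 59.144.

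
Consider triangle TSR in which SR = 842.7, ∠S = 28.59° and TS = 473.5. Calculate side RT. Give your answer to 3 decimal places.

By the law of cosines, RT² = TS² + SR² − 2·TS·SR·cos S = 2.3362e+05, so RT ≈ 483.34.

483.338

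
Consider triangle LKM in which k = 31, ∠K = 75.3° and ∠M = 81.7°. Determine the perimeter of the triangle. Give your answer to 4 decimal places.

75.2359

The third angle is ∠L = 180° − ∠K − ∠M = 23.00°.
Law of sines: l = k·sin L/sin K ≈ 12.523.
Law of sines: m = k·sin M/sin K ≈ 31.713.
Semiperimeter s = (12.523+31+31.713)/2 = 37.618.
Perimeter = 12.523 + 31 + 31.713 = 75.236.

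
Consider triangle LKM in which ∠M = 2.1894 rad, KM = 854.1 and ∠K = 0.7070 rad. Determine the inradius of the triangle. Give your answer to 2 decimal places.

The third angle is ∠L = π − ∠K − ∠M = 0.2452 rad.
Law of sines: ML = KM·sin K/sin L ≈ 2285.5.
Law of sines: LK = KM·sin M/sin L ≈ 2866.5.
Area = ½·KM·ML·sin M ≈ 7.9515e+05.
Semiperimeter s = (854.1+2285.5+2866.5)/2 = 3003.
Inradius = area/s = 7.9515e+05/3003 ≈ 264.78.

r ≈ 264.78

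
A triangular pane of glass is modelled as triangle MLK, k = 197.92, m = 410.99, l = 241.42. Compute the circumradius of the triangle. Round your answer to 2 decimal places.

R ≈ 309.48

By the law of cosines, cos M = (l² + k² − m²) / (2·l·k) ≈ -0.74774, so ∠M ≈ 2.415 rad.
Circumradius = m/(2 sin M) ≈ 309.48.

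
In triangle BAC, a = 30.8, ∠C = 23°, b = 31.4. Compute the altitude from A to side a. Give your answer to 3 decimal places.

By the law of cosines, c² = b² + a² − 2·b·a·cos C = 154.12, so c ≈ 12.415.
Area = ½·b·a·sin C ≈ 188.94.
The altitude from A has length 2·area/a ≈ 12.269.

h_A ≈ 12.269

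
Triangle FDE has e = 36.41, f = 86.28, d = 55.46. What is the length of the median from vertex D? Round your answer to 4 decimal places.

m_D ≈ 60.1333

Median from D: ½√(2·e² + 2·f² − d²) ≈ 60.133.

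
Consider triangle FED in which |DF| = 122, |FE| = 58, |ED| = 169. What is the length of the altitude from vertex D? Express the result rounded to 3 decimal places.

Semiperimeter s = (169 + 122 + 58)/2 = 174.5.
Heron's formula: area = √(174.5·5.5·52.5·116.5) ≈ 2422.8.
The altitude from D has length 2·area/|FE| ≈ 83.546.

h_D ≈ 83.546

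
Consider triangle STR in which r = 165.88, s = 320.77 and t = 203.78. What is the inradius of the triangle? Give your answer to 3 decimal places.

Semiperimeter p = (320.77 + 203.78 + 165.88)/2 = 345.21.
Heron's formula: area = √(345.21·24.445·141.43·179.33) ≈ 14630.
Inradius = area/p = 14630/345.21 ≈ 42.38.

42.380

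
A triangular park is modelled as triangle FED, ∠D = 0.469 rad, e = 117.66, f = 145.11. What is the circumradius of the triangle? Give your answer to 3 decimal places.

R ≈ 73.716

By the law of cosines, d² = f² + e² − 2·f·e·cos D = 4440.7, so d ≈ 66.639.
Area = ½·f·e·sin D ≈ 3858.6.
Circumradius = d/(2 sin D) ≈ 73.716.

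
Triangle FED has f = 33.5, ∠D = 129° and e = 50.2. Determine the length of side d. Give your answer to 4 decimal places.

75.8877

By the law of cosines, d² = f² + e² − 2·f·e·cos D = 5758.9, so d ≈ 75.888.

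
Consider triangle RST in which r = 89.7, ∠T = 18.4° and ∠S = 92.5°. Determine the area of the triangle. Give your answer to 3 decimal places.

area ≈ 1358.013

The third angle is ∠R = 180° − ∠S − ∠T = 69.10°.
Law of sines: s = r·sin S/sin R ≈ 95.926.
Law of sines: t = r·sin T/sin R ≈ 30.308.
Area = ½·r·s·sin T ≈ 1358.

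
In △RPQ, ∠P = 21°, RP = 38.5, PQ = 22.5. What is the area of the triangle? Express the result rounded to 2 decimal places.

Area = ½·RP·PQ·sin P ≈ 155.22.

155.22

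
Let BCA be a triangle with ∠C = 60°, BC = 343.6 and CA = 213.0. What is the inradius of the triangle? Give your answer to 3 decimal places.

By the law of cosines, AB² = BC² + CA² − 2·BC·CA·cos C = 90243, so AB ≈ 300.4.
Area = ½·BC·CA·sin C ≈ 31691.
Semiperimeter s = (213+300.4+343.6)/2 = 428.5.
Inradius = area/s = 31691/428.5 ≈ 73.957.

r ≈ 73.957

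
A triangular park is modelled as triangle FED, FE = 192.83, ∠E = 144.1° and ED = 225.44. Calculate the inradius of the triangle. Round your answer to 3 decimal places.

31.227

By the law of cosines, DF² = FE² + ED² − 2·FE·ED·cos E = 1.5843e+05, so DF ≈ 398.04.
Area = ½·FE·ED·sin E ≈ 12745.
Semiperimeter s = (225.44+398.04+192.83)/2 = 408.15.
Inradius = area/s = 12745/408.15 ≈ 31.227.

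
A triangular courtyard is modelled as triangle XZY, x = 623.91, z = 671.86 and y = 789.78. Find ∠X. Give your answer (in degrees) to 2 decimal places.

∠X ≈ 49.74°

By the law of cosines, cos X = (z² + y² − x²) / (2·z·y) ≈ 0.64630, so ∠X ≈ 49.74°.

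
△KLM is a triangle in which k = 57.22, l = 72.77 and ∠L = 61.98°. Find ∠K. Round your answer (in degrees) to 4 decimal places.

Law of sines: sin K = k·sin L/l ≈ 0.69414.
Since l ≥ k, only the acute value applies: ∠K ≈ 43.96°.
Then ∠M = 180° − ∠L − ∠K ≈ 74.06°.

∠K ≈ 43.9591°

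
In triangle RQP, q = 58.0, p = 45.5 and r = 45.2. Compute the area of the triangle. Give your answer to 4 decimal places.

1011.0940

Semiperimeter s = (45.2 + 58 + 45.5)/2 = 74.35.
Heron's formula: area = √(74.35·29.15·16.35·28.85) ≈ 1011.1.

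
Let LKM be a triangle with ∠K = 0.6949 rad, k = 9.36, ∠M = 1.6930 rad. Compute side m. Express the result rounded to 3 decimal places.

The third angle is ∠L = π − ∠K − ∠M = 0.7537 rad.
Law of sines: m = k·sin M/sin K ≈ 14.509.

14.509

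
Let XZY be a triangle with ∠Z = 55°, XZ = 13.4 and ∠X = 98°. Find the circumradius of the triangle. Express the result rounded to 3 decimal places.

The third angle is ∠Y = 180° − ∠X − ∠Z = 27.00°.
Law of sines: ZY = XZ·sin X/sin Y ≈ 29.229.
Law of sines: YX = XZ·sin Z/sin Y ≈ 24.178.
Circumradius = XZ/(2 sin Y) ≈ 14.758.

14.758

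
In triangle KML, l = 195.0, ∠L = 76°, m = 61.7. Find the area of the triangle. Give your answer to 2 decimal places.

Law of sines: sin M = m·sin L/l ≈ 0.30701.
Since l ≥ m, only the acute value applies: ∠M ≈ 17.88°.
Then ∠K = 180° − ∠L − ∠M ≈ 86.12°.
Law of sines gives k = l·sin K/sin L ≈ 200.51.
Area = ½·l·m·sin K ≈ 6002.

area ≈ 6001.97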